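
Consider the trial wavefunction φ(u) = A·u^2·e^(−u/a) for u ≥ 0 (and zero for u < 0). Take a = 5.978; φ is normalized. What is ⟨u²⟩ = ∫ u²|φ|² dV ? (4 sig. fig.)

⟨u²⟩ = ∫ u^2 |φ|² du over the full domain.
With ∫₀^∞ u^6 e^(−αu) du = 6!/α^7, the ratio of the moment integral to the normalization integral gives ⟨u²⟩ = 15·a^2/2.
Putting a = 5.978 gives 268.02.

⟨u^2⟩ ≈ 268.0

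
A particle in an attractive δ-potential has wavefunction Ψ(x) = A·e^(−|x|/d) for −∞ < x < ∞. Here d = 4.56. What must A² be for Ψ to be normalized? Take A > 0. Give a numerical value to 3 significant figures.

The normalization condition is ∫|Ψ|² dx = 1 from −∞ to ∞.
With ∫₀^∞ x^0 e^(−αx) dx = 0!/α^1, carrying out the integral gives A² · d.
Hence A² = 1/[d].
Plugging in d = 4.56 yields A = 0.4683.

A^2 ≈ 0.219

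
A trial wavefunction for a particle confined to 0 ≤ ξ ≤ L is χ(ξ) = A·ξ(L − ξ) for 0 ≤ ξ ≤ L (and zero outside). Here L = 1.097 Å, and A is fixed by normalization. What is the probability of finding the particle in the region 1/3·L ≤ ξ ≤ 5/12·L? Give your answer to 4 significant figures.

P ≈ 0.1367

|χ|² is the probability density, so P = ∫_{1/3·L}^{5/12·L} |χ|² dξ.
Since A² = 1/(L^5/30), this is the region integral divided by the full normalization integral.
Substituting u = ξ/L, A² and the length scale cancel in the ratio: P = ∫_{1/3}^{5/12} u^2·(1 - u)^2 du / ∫_{0}^{1} u^2·(1 - u)^2 du.
With ∫ u^2·(1 - u)^2 du = u^3·(6·u^2 - 15·u + 10)/30 + C, the region integral is ≈ 0.00455810 and the full one is 1/30.
Taking the ratio, P = 0.13674.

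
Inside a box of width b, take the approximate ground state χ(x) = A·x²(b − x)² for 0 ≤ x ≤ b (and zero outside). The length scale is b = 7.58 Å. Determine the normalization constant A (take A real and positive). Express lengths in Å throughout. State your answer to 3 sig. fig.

The normalization condition is ∫|χ|² dx = 1 from 0 to b.
Expanding the polynomial and integrating term by term, with χ = A·x²(b − x)², the integral evaluates to A²·[b^9/630].
Plugging in b = 7.58 yields A = 0.002762.

A ≈ 0.00276 Å^(-9/2)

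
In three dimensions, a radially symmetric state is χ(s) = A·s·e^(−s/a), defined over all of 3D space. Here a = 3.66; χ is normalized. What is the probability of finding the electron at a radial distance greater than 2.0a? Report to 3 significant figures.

P ≈ 0.629

With dV = 4πs²ds, the probability is ∫|χ|² dV over s > 2.0a.
The full normalization integral is A²·[3·π·a^5] = 1, fixing A².
Let u = s/a; then A², 4π and the length scale all cancel, so P = ∫_{2.0}^{∞} u^4·e^(-2·u) du ÷ ∫_{0}^{∞} u^4·e^(-2·u) du.
Using ∫ u^4·e^(-2·u) du = -(u^4/2 + u^3 + 3·u^2/2 + 3·u/2 + 3/4)·e^(-2·u), the numerator is 103·e^(-4)/4 and the denominator is 3/4.
Taking the ratio yields P = 0.6288.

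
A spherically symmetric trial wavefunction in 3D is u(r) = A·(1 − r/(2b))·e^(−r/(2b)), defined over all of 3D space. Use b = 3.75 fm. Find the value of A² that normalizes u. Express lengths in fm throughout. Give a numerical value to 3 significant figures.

We need A² ∫|f|² 4πr² dr = 1, taking the integral from 0 to ∞.
In 3D with spherical symmetry the volume element is 4πr² dr.
Carrying out the integral gives A² · 8·π·b^3.
Hence A² = 1/[8·π·b^3].
Plugging in b = 3.75 yields A = 0.02747.

A^2 ≈ 0.000755 fm^(-3)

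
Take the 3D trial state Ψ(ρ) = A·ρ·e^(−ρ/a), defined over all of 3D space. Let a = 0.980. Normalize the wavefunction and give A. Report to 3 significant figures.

We need A² ∫|f|² 4πρ² dρ = 1, taking the integral from 0 to ∞.
In 3D with spherical symmetry the volume element is 4πρ² dρ.
Using ∫₀^∞ ρⁿ e^(−αρ) dρ = n!/αⁿ⁺¹, ∫|Ψ|² 4πρ² dρ = A²·(3·π·a^5).
Hence A² = 1/[3·π·a^5].
With a = 0.980: A² = 0.1174 and A = 0.3426.

A ≈ 0.343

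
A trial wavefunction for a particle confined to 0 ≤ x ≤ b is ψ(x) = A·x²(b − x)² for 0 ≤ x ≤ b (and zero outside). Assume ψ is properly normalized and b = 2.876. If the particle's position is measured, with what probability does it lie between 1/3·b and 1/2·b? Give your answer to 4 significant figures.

The probability is P = ∫ |ψ|² dx over [1/3·b, 1/2·b].
Since A² = 1/(b^9/630), this is the region integral divided by the full normalization integral.
Let u = x/b; then A² and the length scale cancel, so P = ∫_{1/3}^{1/2} u^4·(1 - u)^4 du ÷ ∫_{0}^{1} u^4·(1 - u)^4 du.
Using ∫ u^4·(1 - u)^4 du = u^5·(70·u^4 - 315·u^3 + 540·u^2 - 420·u + 126)/630, the numerator is ≈ 0.000563737 and the denominator is 1/630.
The result is P = 0.35515.

P ≈ 0.3552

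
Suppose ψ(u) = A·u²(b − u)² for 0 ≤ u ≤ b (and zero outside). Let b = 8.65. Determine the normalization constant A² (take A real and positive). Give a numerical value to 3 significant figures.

Require ∫ |ψ|² du = 1 over the whole domain.
Expanding the polynomial and integrating term by term, ∫|ψ|² du = A²·(b^9/630).
With b = 8.65: A² = 0.000002324 and A = 0.001524.

A^2 ≈ 0.00000232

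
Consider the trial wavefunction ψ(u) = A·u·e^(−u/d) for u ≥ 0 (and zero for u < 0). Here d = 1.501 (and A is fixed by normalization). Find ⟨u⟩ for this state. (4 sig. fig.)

⟨u⟩ ≈ 2.252

⟨u⟩ = ∫ u |ψ|² du over the full domain.
Using ∫₀^∞ uⁿ e^(−αu) du = n!/αⁿ⁺¹, the ratio of the moment integral to the normalization integral gives ⟨u⟩ = 3·d/2.
Putting d = 1.501 gives 2.2515.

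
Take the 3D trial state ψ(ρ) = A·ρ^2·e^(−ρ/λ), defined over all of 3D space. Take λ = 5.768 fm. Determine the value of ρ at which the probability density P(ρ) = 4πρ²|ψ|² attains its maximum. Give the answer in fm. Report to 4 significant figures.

Set d/dρ [P(ρ) = 4πρ²|ψ|²] = 0 and solve for ρ > 0.
This gives ρ = 3·λ.
With λ = 5.768, the most probable radial distance is 17.304 fm.

ρ ≈ 17.30 fm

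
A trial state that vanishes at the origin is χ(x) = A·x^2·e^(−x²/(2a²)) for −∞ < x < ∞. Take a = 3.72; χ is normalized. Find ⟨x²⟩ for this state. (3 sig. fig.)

⟨x^2⟩ ≈ 34.6

The expectation value is the |χ|²-weighted average of x^2: ∫ x^2|χ|² dx.
Since the A² factors cancel between numerator and denominator, ⟨x²⟩ = 5·a^2/2.
With a = 3.72, ⟨x^2⟩ = 34.60.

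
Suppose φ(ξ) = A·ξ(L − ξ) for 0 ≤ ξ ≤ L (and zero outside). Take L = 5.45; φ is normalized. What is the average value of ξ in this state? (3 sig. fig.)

⟨ξ⟩ ≈ 2.73

The expectation value is the |φ|²-weighted average of ξ: ∫ ξ|φ|² dξ.
Evaluating both integrals, ⟨ξ⟩ = L/2.
Putting L = 5.45 gives 2.725.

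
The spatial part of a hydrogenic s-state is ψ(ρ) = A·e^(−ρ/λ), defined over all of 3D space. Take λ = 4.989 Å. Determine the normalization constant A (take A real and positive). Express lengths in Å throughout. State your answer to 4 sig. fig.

The normalization condition is ∫|ψ|² 4πρ² dρ = 1 from 0 to ∞.
The angular integral contributes 4π, leaving ∫₀^∞ ρ²|ψ|² dρ.
Using ∫₀^∞ ρⁿ e^(−αρ) dρ = n!/αⁿ⁺¹, the integral (without the A² prefactor) comes out to π·λ^3.
Setting this equal to 1 gives A² = 1/(π·λ^3).
With λ = 4.989: A² = 0.0025634 and A = 0.050630.

A ≈ 0.05063 Å^(-3/2)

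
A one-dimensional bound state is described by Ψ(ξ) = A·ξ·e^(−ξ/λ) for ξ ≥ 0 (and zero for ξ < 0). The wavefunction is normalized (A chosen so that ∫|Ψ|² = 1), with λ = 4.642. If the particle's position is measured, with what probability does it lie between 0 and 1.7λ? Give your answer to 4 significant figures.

P = ∫_{0}^{1.7λ} |Ψ(ξ)|² dξ.
The normalization integral ∫|Ψ|²dξ over the whole domain equals λ^3/4·A², and A² cancels in the ratio.
In terms of u = ξ/λ (A² and the length scale cancel between numerator and denominator), P = [∫_{0}^{1.7} u^2·e^(-2·u) du] / [∫_{0}^{∞} u^2·e^(-2·u) du].
Using ∫ u^2·e^(-2·u) du = -(2·u^2 + 2·u + 1)·e^(-2·u)/4, the numerator is 1/4 - 509·e^(-17/5)/200 and the denominator is 1/4.
The result is P = 0.66026.

P ≈ 0.6603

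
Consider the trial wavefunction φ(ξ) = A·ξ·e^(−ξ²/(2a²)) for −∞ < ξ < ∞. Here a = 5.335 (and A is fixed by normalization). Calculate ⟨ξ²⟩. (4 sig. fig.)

⟨ξ^2⟩ ≈ 42.69

⟨ξ²⟩ = ∫ ξ^2 |φ|² dξ over the full domain.
Differentiating ∫e^(−αξ²) dξ = √(π/α) under α to get the higher moments, the ratio of the moment integral to the normalization integral gives ⟨ξ²⟩ = 3·a^2/2.
Putting a = 5.335 gives 42.693.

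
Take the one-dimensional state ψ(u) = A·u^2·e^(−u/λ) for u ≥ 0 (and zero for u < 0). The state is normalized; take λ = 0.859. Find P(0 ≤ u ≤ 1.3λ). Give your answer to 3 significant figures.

P ≈ 0.123

P = ∫_{0}^{1.3λ} |ψ(u)|² du.
With A² fixed by ∫|ψ|² = 1, i.e. A² = (3·λ^5/4)^(−1), substitute and integrate.
In terms of t = u/λ (A² and the length scale cancel between numerator and denominator), P = [∫_{0}^{1.3} t^4·e^(-2·t) dt] / [∫_{0}^{∞} t^4·e^(-2·t) dt].
Using ∫ t^4·e^(-2·t) dt = -(t^4/2 + t^3 + 3·t^2/2 + 3·t/2 + 3/4)·e^(-2·t), the numerator is ≈ 0.091932 and the denominator is 3/4.
This works out to P = 0.1226.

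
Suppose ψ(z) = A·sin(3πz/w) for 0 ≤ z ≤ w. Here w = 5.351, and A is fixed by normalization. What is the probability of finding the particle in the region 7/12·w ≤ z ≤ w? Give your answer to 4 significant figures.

|ψ|² is the probability density, so P = ∫_{7/12·w}^{w} |ψ|² dz.
Since A² = 1/(w/2), this is the region integral divided by the full normalization integral.
Substituting u = z/w, A² and the length scale cancel in the ratio: P = ∫_{7/12}^{1} sin(3·π·u)^2 du / ∫_{0}^{1} sin(3·π·u)^2 du.
An antiderivative of sin(3·π·u)^2 is u/2 - sin(6·π·u)/(12·π); evaluating from 7/12 to 1 gives 5/24 - 1/(12·π), while the full integral is 1/2.
This works out to P = (-2 + 5·π)/(12·π).

P ≈ 0.3636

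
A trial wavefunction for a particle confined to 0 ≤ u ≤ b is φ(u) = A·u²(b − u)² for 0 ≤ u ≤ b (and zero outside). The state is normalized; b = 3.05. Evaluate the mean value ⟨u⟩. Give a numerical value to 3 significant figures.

⟨u⟩ ≈ 1.53

By definition ⟨u⟩ = ∫ u |φ(u)|² du.
Expanding the polynomial and integrating term by term, evaluating both integrals, ⟨u⟩ = b/2.
With b = 3.05, ⟨u⟩ = 1.525.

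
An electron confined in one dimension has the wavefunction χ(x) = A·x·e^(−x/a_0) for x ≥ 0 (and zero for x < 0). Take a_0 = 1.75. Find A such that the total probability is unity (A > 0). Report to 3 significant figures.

Normalization requires ∫|χ|² dx = 1, integrated from 0 to ∞.
Carrying out the integral gives A² · a_0^3/4.
Substituting a_0 = 1.75 gives A² = 0.7464, so A = 0.8639.

A ≈ 0.864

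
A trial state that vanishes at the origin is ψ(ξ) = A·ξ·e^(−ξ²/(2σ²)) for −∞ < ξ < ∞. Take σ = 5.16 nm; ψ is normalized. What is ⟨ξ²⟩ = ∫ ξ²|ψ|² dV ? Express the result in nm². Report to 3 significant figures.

⟨ξ²⟩ = ∫ ξ^2 |ψ|² dξ over the full domain.
With ∫_{−∞}^{∞} ξ^(2m) e^(−αξ²) dξ = (2m−1)!!·√π / (2^m α^(m+1/2)), evaluating both integrals, ⟨ξ²⟩ = 3·σ^2/2.
Putting σ = 5.16 gives 39.94.

⟨ξ^2⟩ ≈ 39.9 nm^2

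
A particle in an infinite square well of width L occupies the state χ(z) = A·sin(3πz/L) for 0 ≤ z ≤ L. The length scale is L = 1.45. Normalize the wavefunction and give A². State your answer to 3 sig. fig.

Normalization requires ∫|χ|² dz = 1, integrated from 0 to L.
Carrying out the integral gives A² · L/2.
Setting this equal to 1 gives A² = 1/(L/2).
With L = 1.45: A² = 1.379 and A = 1.174.

A^2 ≈ 1.38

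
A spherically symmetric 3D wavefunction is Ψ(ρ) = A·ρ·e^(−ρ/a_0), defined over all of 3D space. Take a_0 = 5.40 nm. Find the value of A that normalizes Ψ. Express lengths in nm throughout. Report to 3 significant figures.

Normalization requires ∫|Ψ|² 4πρ² dρ = 1, integrated from 0 to ∞.
The angular integral contributes 4π, leaving ∫₀^∞ ρ²|Ψ|² dρ.
With ∫₀^∞ ρ^4 e^(−αρ) dρ = 4!/α^5, ∫|Ψ|² 4πρ² dρ = A²·(3·π·a_0^5).
Substituting a_0 = 5.40 gives A² = 0.00002311, so A = 0.004807.

A ≈ 0.00481 nm^(-5/2)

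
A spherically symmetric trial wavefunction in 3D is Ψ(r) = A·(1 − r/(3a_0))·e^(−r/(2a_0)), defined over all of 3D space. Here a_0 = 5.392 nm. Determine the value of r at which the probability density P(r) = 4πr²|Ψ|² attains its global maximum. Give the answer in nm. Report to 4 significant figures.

r ≈ 5.392 nm

Differentiate P(r) = 4πr²|Ψ|² with respect to r and set to zero.
This gives r = a_0.
With a_0 = 5.392, the most probable radial distance is 5.3920 nm.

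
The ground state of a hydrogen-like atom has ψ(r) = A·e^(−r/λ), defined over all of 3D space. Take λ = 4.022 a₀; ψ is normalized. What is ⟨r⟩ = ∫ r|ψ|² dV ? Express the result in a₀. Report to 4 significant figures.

The expectation value is the |ψ|²-weighted average of r: ∫ r|ψ|² 4πr² dr.
The ratio of the moment integral to the normalization integral gives ⟨r⟩ = 3·λ/2.
Putting λ = 4.022 gives 6.0330.

⟨r⟩ ≈ 6.033 a₀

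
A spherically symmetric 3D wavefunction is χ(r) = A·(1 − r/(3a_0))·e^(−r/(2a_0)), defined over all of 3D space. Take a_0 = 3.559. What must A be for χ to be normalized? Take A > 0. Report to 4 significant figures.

We need A² ∫|f|² 4πr² dr = 1, taking the integral from 0 to ∞.
In 3D with spherical symmetry the volume element is 4πr² dr.
Recall ∫₀^∞ r^m e^(−r/β) dr = m!·β^(m+1), carrying out the integral gives A² · 8·π·a_0^3/3.
So A² = (8·π·a_0^3/3)^(−1).
Substituting a_0 = 3.559 gives A² = 0.0026479, so A = 0.051458.

A ≈ 0.05146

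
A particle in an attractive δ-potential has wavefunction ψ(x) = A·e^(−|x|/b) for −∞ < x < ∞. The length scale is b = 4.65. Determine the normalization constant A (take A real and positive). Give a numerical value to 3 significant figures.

We need A² ∫|f|² dx = 1, taking the integral from −∞ to ∞.
Recall ∫₀^∞ x^m e^(−x/β) dx = m!·β^(m+1), ∫|ψ|² dx = A²·(b).
Hence A² = 1/[b].
Substituting b = 4.65 gives A² = 0.2151, so A = 0.4637.

A ≈ 0.464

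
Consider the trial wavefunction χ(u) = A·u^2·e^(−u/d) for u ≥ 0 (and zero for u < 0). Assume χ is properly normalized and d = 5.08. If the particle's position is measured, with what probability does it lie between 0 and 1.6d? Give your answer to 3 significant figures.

The probability is P = ∫ |χ|² du over [0, 1.6d].
The normalization integral ∫|χ|²du over the whole domain equals 3·d^5/4·A², and A² cancels in the ratio.
Substituting t = u/d, A² and the length scale cancel in the ratio: P = ∫_{0}^{1.6} t^4·e^(-2·t) dt / ∫_{0}^{∞} t^4·e^(-2·t) dt.
With ∫ t^4·e^(-2·t) dt = -(t^4/2 + t^3 + 3·t^2/2 + 3·t/2 + 3/4)·e^(-2·t) + C, the region integral is ≈ 0.16454 and the full one is 3/4.
This works out to P = 0.2194.

P ≈ 0.219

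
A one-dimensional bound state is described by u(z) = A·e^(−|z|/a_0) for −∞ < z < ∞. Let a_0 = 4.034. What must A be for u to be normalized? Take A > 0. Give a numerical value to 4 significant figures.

A ≈ 0.4979

Normalization requires ∫|u|² dz = 1, integrated from −∞ to ∞.
With ∫₀^∞ z^0 e^(−αz) dz = 0!/α^1, with u = A·e^(−|z|/a_0), the integral evaluates to A²·[a_0].
With a_0 = 4.034: A² = 0.24789 and A = 0.49789.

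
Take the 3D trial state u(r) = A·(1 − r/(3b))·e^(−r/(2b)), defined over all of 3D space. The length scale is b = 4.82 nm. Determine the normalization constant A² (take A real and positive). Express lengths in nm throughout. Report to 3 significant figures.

A^2 ≈ 0.00107 nm^(-3)

We need A² ∫|f|² 4πr² dr = 1, taking the integral from 0 to ∞.
(Spherical symmetry: dV = 4πr² dr.)
Using ∫₀^∞ rⁿ e^(−αr) dr = n!/αⁿ⁺¹, ∫|u|² 4πr² dr = A²·(8·π·b^3/3).
Hence A² = 1/[8·π·b^3/3].
With b = 4.82: A² = 0.001066 and A = 0.03265.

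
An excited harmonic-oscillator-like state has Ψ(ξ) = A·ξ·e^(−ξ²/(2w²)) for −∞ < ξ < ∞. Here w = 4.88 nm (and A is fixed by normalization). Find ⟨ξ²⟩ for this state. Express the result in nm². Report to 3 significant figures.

By definition ⟨ξ²⟩ = ∫ ξ^2 |Ψ(ξ)|² dξ.
The ratio of the moment integral to the normalization integral gives ⟨ξ²⟩ = 3·w^2/2.
With w = 4.88, ⟨ξ^2⟩ = 35.72.

⟨ξ^2⟩ ≈ 35.7 nm^2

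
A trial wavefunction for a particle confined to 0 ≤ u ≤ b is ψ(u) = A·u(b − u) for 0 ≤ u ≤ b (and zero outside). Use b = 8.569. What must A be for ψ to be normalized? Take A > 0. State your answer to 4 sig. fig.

The normalization condition is ∫|ψ|² du = 1 from 0 to b.
Expanding the polynomial and integrating term by term, carrying out the integral gives A² · b^5/30.
With b = 8.569: A² = 0.00064934 and A = 0.025482.

A ≈ 0.02548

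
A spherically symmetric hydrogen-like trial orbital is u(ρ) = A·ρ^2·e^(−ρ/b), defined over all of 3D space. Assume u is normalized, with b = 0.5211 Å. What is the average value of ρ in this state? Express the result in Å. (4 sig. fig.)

⟨ρ⟩ ≈ 1.824 Å

The expectation value is the |u|²-weighted average of ρ: ∫ ρ|u|² 4πρ² dρ.
With ∫₀^∞ ρ^7 e^(−αρ) dρ = 7!/α^8, since the A² factors cancel between numerator and denominator, ⟨ρ⟩ = 7·b/2.
Putting b = 0.5211 gives 1.8239.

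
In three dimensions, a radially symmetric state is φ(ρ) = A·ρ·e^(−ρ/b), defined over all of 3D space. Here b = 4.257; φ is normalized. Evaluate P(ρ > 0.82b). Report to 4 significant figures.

Integrate the radial probability density 4πρ²|φ|² over ρ > 0.82b.
The full normalization integral is A²·[3·π·b^5] = 1, fixing A².
In terms of u = ρ/b (A², 4π and the length scale all cancel between numerator and denominator), P = [∫_{0.82}^{∞} u^4·e^(-2·u) du] / [∫_{0}^{∞} u^4·e^(-2·u) du].
Using ∫ u^4·e^(-2·u) du = -(u^4/2 + u^3 + 3·u^2/2 + 3·u/2 + 3/4)·e^(-2·u), the numerator is ≈ 0.730534 and the denominator is 3/4.
Taking the ratio yields P = 0.97405.

P ≈ 0.9740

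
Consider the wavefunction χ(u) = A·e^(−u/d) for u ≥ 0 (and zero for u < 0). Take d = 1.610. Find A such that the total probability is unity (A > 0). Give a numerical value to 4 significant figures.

We need A² ∫|f|² du = 1, taking the integral from 0 to ∞.
With ∫₀^∞ u^0 e^(−αu) du = 0!/α^1, ∫|χ|² du = A²·(d/2).
Plugging in d = 1.610 yields A = 1.1146.

A ≈ 1.115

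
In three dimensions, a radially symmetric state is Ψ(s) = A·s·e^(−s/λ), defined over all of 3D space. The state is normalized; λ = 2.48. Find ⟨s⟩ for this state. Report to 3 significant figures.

⟨s⟩ ≈ 6.20

By definition ⟨s⟩ = ∫ s |Ψ(s)|² 4πs² ds.
Using ∫₀^∞ sⁿ e^(−αs) ds = n!/αⁿ⁺¹, since the A² factors cancel between numerator and denominator, ⟨s⟩ = 5·λ/2.
Putting λ = 2.48 gives 6.200.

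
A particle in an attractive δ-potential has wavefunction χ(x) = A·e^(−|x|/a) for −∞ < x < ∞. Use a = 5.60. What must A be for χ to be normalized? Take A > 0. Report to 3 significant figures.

Require ∫ |χ|² dx = 1 over the whole domain.
With ∫₀^∞ x^0 e^(−αx) dx = 0!/α^1, with χ = A·e^(−|x|/a), the integral evaluates to A²·[a].
Setting this equal to 1 gives A² = 1/(a).
With a = 5.60: A² = 0.1786 and A = 0.4226.

A ≈ 0.423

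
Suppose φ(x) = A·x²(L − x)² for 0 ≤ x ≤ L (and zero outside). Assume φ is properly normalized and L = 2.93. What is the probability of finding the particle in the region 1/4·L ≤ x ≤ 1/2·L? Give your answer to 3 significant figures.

P ≈ 0.451

|φ|² is the probability density, so P = ∫_{1/4·L}^{1/2·L} |φ|² dx.
Since A² = 1/(L^9/630), this is the region integral divided by the full normalization integral.
Let u = x/L; then A² and the length scale cancel, so P = ∫_{1/4}^{1/2} u^4·(1 - u)^4 du ÷ ∫_{0}^{1} u^4·(1 - u)^4 du.
An antiderivative of u^4·(1 - u)^4 is u^5·(70·u^4 - 315·u^3 + 540·u^2 - 420·u + 126)/630; evaluating from 1/4 to 1/2 gives ≈ 0.00071599, while the full integral is 1/630.
The result is P = 0.4511.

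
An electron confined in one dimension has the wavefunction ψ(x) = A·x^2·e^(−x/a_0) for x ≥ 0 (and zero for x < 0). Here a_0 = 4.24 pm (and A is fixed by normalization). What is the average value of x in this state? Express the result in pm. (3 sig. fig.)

The expectation value is the |ψ|²-weighted average of x: ∫ x|ψ|² dx.
Using ∫₀^∞ xⁿ e^(−αx) dx = n!/αⁿ⁺¹, evaluating both integrals, ⟨x⟩ = 5·a_0/2.
Putting a_0 = 4.24 gives 10.60.

⟨x⟩ ≈ 10.6 pm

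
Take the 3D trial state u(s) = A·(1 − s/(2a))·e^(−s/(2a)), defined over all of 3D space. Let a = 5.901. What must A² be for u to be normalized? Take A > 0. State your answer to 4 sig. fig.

A^2 ≈ 0.0001936

Normalization requires ∫|u|² 4πs² ds = 1, integrated from 0 to ∞.
The integral (without the A² prefactor) comes out to 8·π·a^3.
Setting this equal to 1 gives A² = 1/(8·π·a^3).
Substituting a = 5.901 gives A² = 0.00019363, so A = 0.013915.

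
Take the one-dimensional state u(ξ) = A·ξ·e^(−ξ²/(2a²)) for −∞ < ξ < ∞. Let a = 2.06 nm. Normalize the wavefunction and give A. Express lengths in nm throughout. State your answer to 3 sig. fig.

The normalization condition is ∫|u|² dξ = 1 from −∞ to ∞.
With ∫_{−∞}^{∞} ξ^(2m) e^(−αξ²) dξ = (2m−1)!!·√π / (2^m α^(m+1/2)), ∫|u|² dξ = A²·(√(π)·a^3/2).
So A² = (√(π)·a^3/2)^(−1).
Substituting a = 2.06 gives A² = 0.1291, so A = 0.3593.

A ≈ 0.359 nm^(-3/2)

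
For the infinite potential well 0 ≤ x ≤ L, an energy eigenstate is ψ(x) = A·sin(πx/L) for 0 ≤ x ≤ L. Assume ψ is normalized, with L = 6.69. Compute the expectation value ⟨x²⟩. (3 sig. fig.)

The expectation value is the |ψ|²-weighted average of x^2: ∫ x^2|ψ|² dx.
With ∫₀^L sin²(nπx/L) dx = L/2, the ratio of the moment integral to the normalization integral gives ⟨x²⟩ = -L^2/(2·π^2) + L^2/3.
Putting L = 6.69 gives 12.65.

⟨x^2⟩ ≈ 12.7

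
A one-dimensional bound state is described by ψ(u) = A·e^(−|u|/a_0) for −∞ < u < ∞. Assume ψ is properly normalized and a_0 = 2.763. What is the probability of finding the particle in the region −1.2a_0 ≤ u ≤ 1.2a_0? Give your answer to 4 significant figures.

|ψ|² is the probability density, so P = ∫_{−1.2a_0}^{1.2a_0} |ψ|² du.
Since A² = 1/(a_0), this is the region integral divided by the full normalization integral.
By symmetry take twice the u ≥ 0 contribution in numerator and denominator; the 2's cancel. Substituting t = u/a_0, A² and the length scale cancel in the ratio: P = ∫_{0}^{1.2} e^(-2·t) dt / ∫_{0}^{∞} e^(-2·t) dt.
An antiderivative of e^(-2·t) is -e^(-2·t)/2; evaluating from 0 to 1.2 gives 1/2 - e^(-12/5)/2, while the full integral is 1/2.
This works out to P = 0.90928.

P ≈ 0.9093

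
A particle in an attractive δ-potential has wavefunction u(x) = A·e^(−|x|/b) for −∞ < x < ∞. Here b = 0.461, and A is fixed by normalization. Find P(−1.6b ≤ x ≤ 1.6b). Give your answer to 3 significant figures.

|u|² is the probability density, so P = ∫_{−1.6b}^{1.6b} |u|² dx.
The normalization integral ∫|u|²dx over the whole domain equals b·A², and A² cancels in the ratio.
By symmetry take twice the x ≥ 0 contribution in numerator and denominator; the 2's cancel. Substituting t = x/b, A² and the length scale cancel in the ratio: P = ∫_{0}^{1.6} e^(-2·t) dt / ∫_{0}^{∞} e^(-2·t) dt.
With ∫ e^(-2·t) dt = -e^(-2·t)/2 + C, the region integral is 1/2 - e^(-16/5)/2 and the full one is 1/2.
The result is P = 0.9592.

P ≈ 0.959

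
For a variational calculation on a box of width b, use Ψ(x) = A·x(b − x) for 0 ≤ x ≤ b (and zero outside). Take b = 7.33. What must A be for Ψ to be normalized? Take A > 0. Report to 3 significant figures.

Normalization requires ∫|Ψ|² dx = 1, integrated from 0 to b.
Expanding the polynomial and integrating term by term, carrying out the integral gives A² · b^5/30.
So A² = (b^5/30)^(−1).
Plugging in b = 7.33 yields A = 0.03765.

A ≈ 0.0377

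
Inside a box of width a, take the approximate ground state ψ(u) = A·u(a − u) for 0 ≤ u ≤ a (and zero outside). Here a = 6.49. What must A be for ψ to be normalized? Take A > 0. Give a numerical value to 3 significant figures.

Normalization requires ∫|ψ|² du = 1, integrated from 0 to a.
Expanding the polynomial and integrating term by term, carrying out the integral gives A² · a^5/30.
Setting this equal to 1 gives A² = 1/(a^5/30).
Plugging in a = 6.49 yields A = 0.05104.

A ≈ 0.0510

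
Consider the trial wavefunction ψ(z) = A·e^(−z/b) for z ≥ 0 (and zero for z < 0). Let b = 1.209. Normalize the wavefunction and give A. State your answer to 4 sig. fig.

Normalization requires ∫|ψ|² dz = 1, integrated from 0 to ∞.
Recall ∫₀^∞ z^m e^(−z/β) dz = m!·β^(m+1), the integral (without the A² prefactor) comes out to b/2.
Setting this equal to 1 gives A² = 1/(b/2).
With b = 1.209: A² = 1.6543 and A = 1.2862.

A ≈ 1.286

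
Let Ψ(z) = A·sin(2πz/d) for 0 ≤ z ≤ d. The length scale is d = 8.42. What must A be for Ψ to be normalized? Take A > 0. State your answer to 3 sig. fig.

Require ∫ |Ψ|² dz = 1 over the whole domain.
The integral (without the A² prefactor) comes out to d/2.
Hence A² = 1/[d/2].
Substituting d = 8.42 gives A² = 0.2375, so A = 0.4874.

A ≈ 0.487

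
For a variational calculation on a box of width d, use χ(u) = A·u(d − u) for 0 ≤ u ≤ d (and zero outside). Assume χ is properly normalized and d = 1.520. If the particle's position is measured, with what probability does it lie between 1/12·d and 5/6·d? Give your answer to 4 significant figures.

The probability is P = ∫ |χ|² du over [1/12·d, 5/6·d].
With A² fixed by ∫|χ|² = 1, i.e. A² = (d^5/30)^(−1), substitute and integrate.
In terms of t = u/d (A² and the length scale cancel between numerator and denominator), P = [∫_{1/12}^{5/6} t^2·(1 - t)^2 dt] / [∫_{0}^{1} t^2·(1 - t)^2 dt].
Using ∫ t^2·(1 - t)^2 dt = t^3·(6·t^2 - 15·t + 10)/30, the numerator is ≈ 0.0319806 and the denominator is 1/30.
This works out to P = 4421/4608.

P ≈ 0.9594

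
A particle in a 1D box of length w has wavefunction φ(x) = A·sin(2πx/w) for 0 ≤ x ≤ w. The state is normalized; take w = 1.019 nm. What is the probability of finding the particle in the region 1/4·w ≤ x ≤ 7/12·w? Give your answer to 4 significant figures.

P = ∫_{1/4·w}^{7/12·w} |φ(x)|² dx.
With A² fixed by ∫|φ|² = 1, i.e. A² = (w/2)^(−1), substitute and integrate.
Let u = x/w; then A² and the length scale cancel, so P = ∫_{1/4}^{7/12} sin(2·π·u)^2 du ÷ ∫_{0}^{1} sin(2·π·u)^2 du.
With ∫ sin(2·π·u)^2 du = u/2 - sin(4·π·u)/(8·π) + C, the region integral is -√(3)/(16·π) + 1/6 and the full one is 1/2.
The result is P = (-√(3)/8 + π/3)/π.

P ≈ 0.2644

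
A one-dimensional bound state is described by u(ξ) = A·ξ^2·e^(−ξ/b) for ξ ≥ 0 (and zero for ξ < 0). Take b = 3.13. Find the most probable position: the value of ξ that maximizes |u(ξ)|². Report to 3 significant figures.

ξ ≈ 6.26

Set d/dξ [|u(ξ)|²] = 0 and solve for ξ > 0.
Solving yields ξ = 2·b.
With b = 3.13, the most probable position is 6.260.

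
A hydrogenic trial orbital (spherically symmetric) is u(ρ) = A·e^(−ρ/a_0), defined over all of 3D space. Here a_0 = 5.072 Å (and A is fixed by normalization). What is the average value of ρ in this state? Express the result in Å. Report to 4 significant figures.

The expectation value is the |u|²-weighted average of ρ: ∫ ρ|u|² 4πρ² dρ.
With ∫₀^∞ ρ^3 e^(−αρ) dρ = 3!/α^4, evaluating both integrals, ⟨ρ⟩ = 3·a_0/2.
With a_0 = 5.072, ⟨ρ⟩ = 7.6080.

⟨ρ⟩ ≈ 7.608 Å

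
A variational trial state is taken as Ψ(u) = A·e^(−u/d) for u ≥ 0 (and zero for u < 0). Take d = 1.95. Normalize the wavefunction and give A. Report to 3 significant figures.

A ≈ 1.01

Normalization requires ∫|Ψ|² du = 1, integrated from 0 to ∞.
Recall ∫₀^∞ u^m e^(−u/β) du = m!·β^(m+1), carrying out the integral gives A² · d/2.
So A² = (d/2)^(−1).
Plugging in d = 1.95 yields A = 1.013.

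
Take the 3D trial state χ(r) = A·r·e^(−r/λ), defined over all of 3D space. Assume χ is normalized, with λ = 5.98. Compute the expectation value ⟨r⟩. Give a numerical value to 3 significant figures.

⟨r⟩ ≈ 15.0

By definition ⟨r⟩ = ∫ r |χ(r)|² 4πr² dr.
The ratio of the moment integral to the normalization integral gives ⟨r⟩ = 5·λ/2.
With λ = 5.98, ⟨r⟩ = 14.95.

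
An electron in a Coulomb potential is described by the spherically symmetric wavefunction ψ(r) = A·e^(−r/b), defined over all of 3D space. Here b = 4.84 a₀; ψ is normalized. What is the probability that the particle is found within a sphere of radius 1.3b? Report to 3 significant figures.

P ≈ 0.482

Integrate the radial probability density 4πr²|ψ|² over r ≤ 1.3b.
A² is fixed by ∫₀^∞ 4πr²|ψ|² dr = 1, i.e. A² = (π·b^3)^(−1).
Let u = r/b; then A², 4π and the length scale all cancel, so P = ∫_{0}^{1.3} u^2·e^(-2·u) du ÷ ∫_{0}^{∞} u^2·e^(-2·u) du.
With ∫ u^2·e^(-2·u) du = -(2·u^2 + 2·u + 1)·e^(-2·u)/4 + C, the region integral is 1/4 - 349·e^(-13/5)/200 and the full one is 1/4.
Taking the ratio yields P = 0.4816.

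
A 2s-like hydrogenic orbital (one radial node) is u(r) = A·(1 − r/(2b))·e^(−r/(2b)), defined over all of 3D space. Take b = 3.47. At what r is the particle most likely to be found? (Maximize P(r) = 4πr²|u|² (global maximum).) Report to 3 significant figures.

r ≈ 18.2

Set d/dr [P(r) = 4πr²|u|²] = 0 and solve for r > 0.
This gives r = b·(√(5) + 3).
With b = 3.47, the most probable radial distance is 18.17.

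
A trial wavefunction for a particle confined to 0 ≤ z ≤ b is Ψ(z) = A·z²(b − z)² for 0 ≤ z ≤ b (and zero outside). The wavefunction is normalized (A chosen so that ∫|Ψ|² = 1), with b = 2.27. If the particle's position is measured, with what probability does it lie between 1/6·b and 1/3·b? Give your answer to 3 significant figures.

P = ∫_{1/6·b}^{1/3·b} |Ψ(z)|² dz.
With A² fixed by ∫|Ψ|² = 1, i.e. A² = (b^9/630)^(−1), substitute and integrate.
In terms of u = z/b (A² and the length scale cancel between numerator and denominator), P = [∫_{1/6}^{1/3} u^4·(1 - u)^4 du] / [∫_{0}^{1} u^4·(1 - u)^4 du].
With ∫ u^4·(1 - u)^4 du = u^5·(70·u^4 - 315·u^3 + 540·u^2 - 420·u + 126)/630 + C, the region integral is ≈ 0.00021571 and the full one is 1/630.
This works out to P = 0.1359.

P ≈ 0.136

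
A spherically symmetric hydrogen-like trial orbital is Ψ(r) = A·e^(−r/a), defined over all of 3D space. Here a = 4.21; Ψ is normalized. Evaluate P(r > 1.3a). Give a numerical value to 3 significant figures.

Integrate the radial probability density 4πr²|Ψ|² over r > 1.3a.
A² is fixed by ∫₀^∞ 4πr²|Ψ|² dr = 1, i.e. A² = (π·a^3)^(−1).
Let u = r/a; then A², 4π and the length scale all cancel, so P = ∫_{1.3}^{∞} u^2·e^(-2·u) du ÷ ∫_{0}^{∞} u^2·e^(-2·u) du.
Using ∫ u^2·e^(-2·u) du = -(2·u^2 + 2·u + 1)·e^(-2·u)/4, the numerator is 349·e^(-13/5)/200 and the denominator is 1/4.
Taking the ratio yields P = 0.5184.

P ≈ 0.518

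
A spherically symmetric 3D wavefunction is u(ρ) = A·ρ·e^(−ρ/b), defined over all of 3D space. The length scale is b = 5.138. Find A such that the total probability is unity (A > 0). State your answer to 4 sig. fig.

A ≈ 0.005444

Normalization requires ∫|u|² 4πρ² dρ = 1, integrated from 0 to ∞.
In 3D with spherical symmetry the volume element is 4πρ² dρ.
∫|u|² 4πρ² dρ = A²·(3·π·b^5).
So A² = (3·π·b^5)^(−1).
With b = 5.138: A² = 0.000029632 and A = 0.0054435.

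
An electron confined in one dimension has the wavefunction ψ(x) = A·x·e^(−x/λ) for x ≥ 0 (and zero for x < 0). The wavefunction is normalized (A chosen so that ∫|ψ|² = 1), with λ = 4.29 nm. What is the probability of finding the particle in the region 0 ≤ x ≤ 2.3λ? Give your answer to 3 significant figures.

P ≈ 0.837

|ψ|² is the probability density, so P = ∫_{0}^{2.3λ} |ψ|² dx.
The normalization integral ∫|ψ|²dx over the whole domain equals λ^3/4·A², and A² cancels in the ratio.
In terms of u = x/λ (A² and the length scale cancel between numerator and denominator), P = [∫_{0}^{2.3} u^2·e^(-2·u) du] / [∫_{0}^{∞} u^2·e^(-2·u) du].
An antiderivative of u^2·e^(-2·u) is -(2·u^2 + 2·u + 1)·e^(-2·u)/4; evaluating from 0 to 2.3 gives 1/4 - 809·e^(-23/5)/200, while the full integral is 1/4.
The result is P = 0.8374.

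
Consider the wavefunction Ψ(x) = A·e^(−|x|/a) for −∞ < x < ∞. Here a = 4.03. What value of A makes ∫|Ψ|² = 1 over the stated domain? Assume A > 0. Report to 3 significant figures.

We need A² ∫|f|² dx = 1, taking the integral from −∞ to ∞.
With ∫₀^∞ x^0 e^(−αx) dx = 0!/α^1, ∫|Ψ|² dx = A²·(a).
So A² = (a)^(−1).
With a = 4.03: A² = 0.2481 and A = 0.4981.

A ≈ 0.498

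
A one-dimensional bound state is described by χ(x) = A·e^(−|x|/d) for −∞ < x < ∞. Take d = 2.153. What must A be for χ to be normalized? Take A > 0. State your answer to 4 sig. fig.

A ≈ 0.6815

The normalization condition is ∫|χ|² dx = 1 from −∞ to ∞.
Recall ∫₀^∞ x^m e^(−x/β) dx = m!·β^(m+1), ∫|χ|² dx = A²·(d).
So A² = (d)^(−1).
Plugging in d = 2.153 yields A = 0.68152.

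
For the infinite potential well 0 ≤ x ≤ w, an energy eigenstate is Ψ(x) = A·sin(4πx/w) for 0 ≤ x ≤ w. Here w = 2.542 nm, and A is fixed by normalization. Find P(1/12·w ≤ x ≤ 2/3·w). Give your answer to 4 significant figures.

P = ∫_{1/12·w}^{2/3·w} |Ψ(x)|² dx.
The normalization integral ∫|Ψ|²dx over the whole domain equals w/2·A², and A² cancels in the ratio.
Substituting u = x/w, A² and the length scale cancel in the ratio: P = ∫_{1/12}^{2/3} sin(4·π·u)^2 du / ∫_{0}^{1} sin(4·π·u)^2 du.
Using ∫ sin(4·π·u)^2 du = u/2 - sin(4·π·u)·cos(4·π·u)/(8·π), the numerator is √(3)/(16·π) + 7/24 and the denominator is 1/2.
Taking the ratio, P = √(3)/(8·π) + 7/12.

P ≈ 0.6522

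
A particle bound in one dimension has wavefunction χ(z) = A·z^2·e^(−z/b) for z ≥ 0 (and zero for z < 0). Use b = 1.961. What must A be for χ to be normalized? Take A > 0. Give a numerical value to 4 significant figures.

A ≈ 0.2144

Require ∫ |χ|² dz = 1 over the whole domain.
With χ = A·z^2·e^(−z/b), the integral evaluates to A²·[3·b^5/4].
Setting this equal to 1 gives A² = 1/(3·b^5/4).
With b = 1.961: A² = 0.045978 and A = 0.21442.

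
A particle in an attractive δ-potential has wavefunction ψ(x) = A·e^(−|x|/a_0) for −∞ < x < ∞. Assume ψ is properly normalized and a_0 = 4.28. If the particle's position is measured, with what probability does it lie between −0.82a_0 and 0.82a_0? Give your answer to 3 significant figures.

|ψ|² is the probability density, so P = ∫_{−0.82a_0}^{0.82a_0} |ψ|² dx.
With A² fixed by ∫|ψ|² = 1, i.e. A² = (a_0)^(−1), substitute and integrate.
Both integrals are even about x = 0, so only the x ≥ 0 halves are needed (the factors of 2 cancel). Substituting u = x/a_0, A² and the length scale cancel in the ratio: P = ∫_{0}^{0.82} e^(-2·u) du / ∫_{0}^{∞} e^(-2·u) du.
An antiderivative of e^(-2·u) is -e^(-2·u)/2; evaluating from 0 to 0.82 gives 1/2 - e^(-41/25)/2, while the full integral is 1/2.
Evaluating gives P = 0.8060.

P ≈ 0.806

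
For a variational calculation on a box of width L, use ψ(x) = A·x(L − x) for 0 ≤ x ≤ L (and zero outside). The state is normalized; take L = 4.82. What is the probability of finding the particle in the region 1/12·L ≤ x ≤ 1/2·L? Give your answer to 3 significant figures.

P ≈ 0.495

|ψ|² is the probability density, so P = ∫_{1/12·L}^{1/2·L} |ψ|² dx.
With A² fixed by ∫|ψ|² = 1, i.e. A² = (L^5/30)^(−1), substitute and integrate.
Let u = x/L; then A² and the length scale cancel, so P = ∫_{1/12}^{1/2} u^2·(1 - u)^2 du ÷ ∫_{0}^{1} u^2·(1 - u)^2 du.
Using ∫ u^2·(1 - u)^2 du = u^3·(6·u^2 - 15·u + 10)/30, the numerator is ≈ 0.016497 and the denominator is 1/30.
The result is P = 0.4949.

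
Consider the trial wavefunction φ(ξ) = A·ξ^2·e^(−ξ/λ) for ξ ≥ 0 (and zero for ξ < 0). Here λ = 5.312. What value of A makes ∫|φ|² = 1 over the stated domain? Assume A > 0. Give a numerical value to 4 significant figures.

A ≈ 0.01776

Normalization requires ∫|φ|² dξ = 1, integrated from 0 to ∞.
With ∫₀^∞ ξ^4 e^(−αξ) dξ = 4!/α^5, the integral (without the A² prefactor) comes out to 3·λ^5/4.
Setting this equal to 1 gives A² = 1/(3·λ^5/4).
Plugging in λ = 5.312 yields A = 0.017755.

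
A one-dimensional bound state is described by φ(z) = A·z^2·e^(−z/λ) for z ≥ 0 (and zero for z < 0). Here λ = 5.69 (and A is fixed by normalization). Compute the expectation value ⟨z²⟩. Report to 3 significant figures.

⟨z^2⟩ ≈ 243

By definition ⟨z²⟩ = ∫ z^2 |φ(z)|² dz.
With ∫₀^∞ z^6 e^(−αz) dz = 6!/α^7, since the A² factors cancel between numerator and denominator, ⟨z²⟩ = 15·λ^2/2.
Putting λ = 5.69 gives 242.8.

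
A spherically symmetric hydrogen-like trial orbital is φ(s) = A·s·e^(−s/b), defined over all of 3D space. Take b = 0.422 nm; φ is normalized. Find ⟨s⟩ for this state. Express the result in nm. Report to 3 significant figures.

⟨s⟩ = ∫ s |φ|² 4πs² ds over the full domain.
With ∫₀^∞ s^5 e^(−αs) ds = 5!/α^6, since the A² factors cancel between numerator and denominator, ⟨s⟩ = 5·b/2.
With b = 0.422, ⟨s⟩ = 1.055.

⟨s⟩ ≈ 1.06 nm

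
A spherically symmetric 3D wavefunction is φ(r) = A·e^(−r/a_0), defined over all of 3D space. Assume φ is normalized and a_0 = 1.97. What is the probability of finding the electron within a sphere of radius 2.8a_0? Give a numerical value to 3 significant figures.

P ≈ 0.918

With dV = 4πr²dr, the probability is ∫|φ|² dV over r ≤ 2.8a_0.
A² is fixed by ∫₀^∞ 4πr²|φ|² dr = 1, i.e. A² = (π·a_0^3)^(−1).
Substituting u = r/a_0, A², 4π and the length scale all cancel in the ratio: P = ∫_{0}^{2.8} u^2·e^(-2·u) du / ∫_{0}^{∞} u^2·e^(-2·u) du.
Using ∫ u^2·e^(-2·u) du = -(2·u^2 + 2·u + 1)·e^(-2·u)/4, the numerator is 1/4 - 557·e^(-28/5)/100 and the denominator is 1/4.
This evaluates to P = 0.9176.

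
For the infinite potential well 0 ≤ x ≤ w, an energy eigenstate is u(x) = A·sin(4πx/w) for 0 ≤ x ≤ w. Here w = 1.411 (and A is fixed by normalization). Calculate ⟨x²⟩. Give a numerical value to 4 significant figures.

By definition ⟨x²⟩ = ∫ x^2 |u(x)|² dx.
With ∫₀^w sin²(nπx/w) dx = w/2, since the A² factors cancel between numerator and denominator, ⟨x²⟩ = -w^2/(32·π^2) + w^2/3.
Putting w = 1.411 gives 0.65734.

⟨x^2⟩ ≈ 0.6573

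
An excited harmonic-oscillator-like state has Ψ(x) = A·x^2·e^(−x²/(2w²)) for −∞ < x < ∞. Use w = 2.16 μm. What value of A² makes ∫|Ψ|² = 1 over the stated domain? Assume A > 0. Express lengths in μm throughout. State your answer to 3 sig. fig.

The normalization condition is ∫|Ψ|² dx = 1 from −∞ to ∞.
Carrying out the integral gives A² · 3·√(π)·w^5/4.
So A² = (3·√(π)·w^5/4)^(−1).
Substituting w = 2.16 gives A² = 0.01600, so A = 0.1265.

A^2 ≈ 0.0160 μm^(-5)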